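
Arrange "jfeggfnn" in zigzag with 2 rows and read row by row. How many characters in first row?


Zigzag "jfeggfnn" into 2 rows:
Placing characters:
  'j' => row 0
  'f' => row 1
  'e' => row 0
  'g' => row 1
  'g' => row 0
  'f' => row 1
  'n' => row 0
  'n' => row 1
Rows:
  Row 0: "jegn"
  Row 1: "fgfn"
First row length: 4

4


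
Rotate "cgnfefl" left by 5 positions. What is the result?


Input: "cgnfefl", rotate left by 5
First 5 characters: "cgnfe"
Remaining characters: "fl"
Concatenate remaining + first: "fl" + "cgnfe" = "flcgnfe"

flcgnfe


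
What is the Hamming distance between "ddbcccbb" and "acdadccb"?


Comparing "ddbcccbb" and "acdadccb" position by position:
  Position 0: 'd' vs 'a' => differ
  Position 1: 'd' vs 'c' => differ
  Position 2: 'b' vs 'd' => differ
  Position 3: 'c' vs 'a' => differ
  Position 4: 'c' vs 'd' => differ
  Position 5: 'c' vs 'c' => same
  Position 6: 'b' vs 'c' => differ
  Position 7: 'b' vs 'b' => same
Total differences (Hamming distance): 6

6


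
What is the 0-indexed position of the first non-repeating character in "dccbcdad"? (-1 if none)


Input: dccbcdad
Character frequencies:
  'a': 1
  'b': 1
  'c': 3
  'd': 3
Scanning left to right for freq == 1:
  Position 0 ('d'): freq=3, skip
  Position 1 ('c'): freq=3, skip
  Position 2 ('c'): freq=3, skip
  Position 3 ('b'): unique! => answer = 3

3


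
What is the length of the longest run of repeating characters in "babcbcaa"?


Input: "babcbcaa"
Scanning for longest run:
  Position 1 ('a'): new char, reset run to 1
  Position 2 ('b'): new char, reset run to 1
  Position 3 ('c'): new char, reset run to 1
  Position 4 ('b'): new char, reset run to 1
  Position 5 ('c'): new char, reset run to 1
  Position 6 ('a'): new char, reset run to 1
  Position 7 ('a'): continues run of 'a', length=2
Longest run: 'a' with length 2

2


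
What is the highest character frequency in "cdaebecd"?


Input: cdaebecd
Character counts:
  'a': 1
  'b': 1
  'c': 2
  'd': 2
  'e': 2
Maximum frequency: 2

2


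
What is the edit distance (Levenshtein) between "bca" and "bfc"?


Computing edit distance: "bca" -> "bfc"
DP table:
           b    f    c
      0    1    2    3
  b   1    0    1    2
  c   2    1    1    1
  a   3    2    2    2
Edit distance = dp[3][3] = 2

2


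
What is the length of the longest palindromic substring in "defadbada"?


Input: "defadbada"
Checking substrings for palindromes:
  [6:9] "ada" (len 3) => palindrome
Longest palindromic substring: "ada" with length 3

3


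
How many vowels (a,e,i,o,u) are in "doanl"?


Input: doanl
Checking each character:
  'd' at position 0: consonant
  'o' at position 1: vowel (running total: 1)
  'a' at position 2: vowel (running total: 2)
  'n' at position 3: consonant
  'l' at position 4: consonant
Total vowels: 2

2


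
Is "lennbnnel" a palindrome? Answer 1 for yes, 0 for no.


Input: lennbnnel
Reversed: lennbnnel
  Compare pos 0 ('l') with pos 8 ('l'): match
  Compare pos 1 ('e') with pos 7 ('e'): match
  Compare pos 2 ('n') with pos 6 ('n'): match
  Compare pos 3 ('n') with pos 5 ('n'): match
Result: palindrome

1


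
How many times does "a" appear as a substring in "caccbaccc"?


Searching for "a" in "caccbaccc"
Scanning each position:
  Position 0: "c" => no
  Position 1: "a" => MATCH
  Position 2: "c" => no
  Position 3: "c" => no
  Position 4: "b" => no
  Position 5: "a" => MATCH
  Position 6: "c" => no
  Position 7: "c" => no
  Position 8: "c" => no
Total occurrences: 2

2


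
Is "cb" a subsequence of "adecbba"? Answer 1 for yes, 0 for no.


Check if "cb" is a subsequence of "adecbba"
Greedy scan:
  Position 0 ('a'): no match needed
  Position 1 ('d'): no match needed
  Position 2 ('e'): no match needed
  Position 3 ('c'): matches sub[0] = 'c'
  Position 4 ('b'): matches sub[1] = 'b'
  Position 5 ('b'): no match needed
  Position 6 ('a'): no match needed
All 2 characters matched => is a subsequence

1


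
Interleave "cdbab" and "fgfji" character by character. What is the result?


Interleaving "cdbab" and "fgfji":
  Position 0: 'c' from first, 'f' from second => "cf"
  Position 1: 'd' from first, 'g' from second => "dg"
  Position 2: 'b' from first, 'f' from second => "bf"
  Position 3: 'a' from first, 'j' from second => "aj"
  Position 4: 'b' from first, 'i' from second => "bi"
Result: cfdgbfajbi

cfdgbfajbi


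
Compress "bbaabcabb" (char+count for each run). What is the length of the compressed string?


Input: bbaabcabb
Runs:
  'b' x 2 => "b2"
  'a' x 2 => "a2"
  'b' x 1 => "b1"
  'c' x 1 => "c1"
  'a' x 1 => "a1"
  'b' x 2 => "b2"
Compressed: "b2a2b1c1a1b2"
Compressed length: 12

12


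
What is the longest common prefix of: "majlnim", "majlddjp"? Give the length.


Words: majlnim, majlddjp
  Position 0: all 'm' => match
  Position 1: all 'a' => match
  Position 2: all 'j' => match
  Position 3: all 'l' => match
  Position 4: ('n', 'd') => mismatch, stop
LCP = "majl" (length 4)

4


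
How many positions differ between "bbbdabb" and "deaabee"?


Comparing "bbbdabb" and "deaabee" position by position:
  Position 0: 'b' vs 'd' => DIFFER
  Position 1: 'b' vs 'e' => DIFFER
  Position 2: 'b' vs 'a' => DIFFER
  Position 3: 'd' vs 'a' => DIFFER
  Position 4: 'a' vs 'b' => DIFFER
  Position 5: 'b' vs 'e' => DIFFER
  Position 6: 'b' vs 'e' => DIFFER
Positions that differ: 7

7


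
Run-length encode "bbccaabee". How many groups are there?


Input: bbccaabee
Scanning for consecutive runs:
  Group 1: 'b' x 2 (positions 0-1)
  Group 2: 'c' x 2 (positions 2-3)
  Group 3: 'a' x 2 (positions 4-5)
  Group 4: 'b' x 1 (positions 6-6)
  Group 5: 'e' x 2 (positions 7-8)
Total groups: 5

5


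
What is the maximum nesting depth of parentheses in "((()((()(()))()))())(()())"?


Input: "((()((()(()))()))())(()())"
Tracking depth:
  Position 0 '(': depth becomes 1
  Position 1 '(': depth becomes 2
  Position 2 '(': depth becomes 3
  Position 3 ')': depth becomes 2
  Position 4 '(': depth becomes 3
  Position 5 '(': depth becomes 4
  Position 6 '(': depth becomes 5
  Position 7 ')': depth becomes 4
  Position 8 '(': depth becomes 5
  Position 9 '(': depth becomes 6
  Position 10 ')': depth becomes 5
  Position 11 ')': depth becomes 4
  Position 12 ')': depth becomes 3
  Position 13 '(': depth becomes 4
  Position 14 ')': depth becomes 3
  Position 15 ')': depth becomes 2
  Position 16 ')': depth becomes 1
  Position 17 '(': depth becomes 2
  Position 18 ')': depth becomes 1
  Position 19 ')': depth becomes 0
  Position 20 '(': depth becomes 1
  Position 21 '(': depth becomes 2
  Position 22 ')': depth becomes 1
  Position 23 '(': depth becomes 2
  Position 24 ')': depth becomes 1
  Position 25 ')': depth becomes 0
Maximum depth reached: 6

6


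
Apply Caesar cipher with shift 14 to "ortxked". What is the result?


Caesar cipher: shift "ortxked" by 14
  'o' (pos 14) + 14 = pos 2 = 'c'
  'r' (pos 17) + 14 = pos 5 = 'f'
  't' (pos 19) + 14 = pos 7 = 'h'
  'x' (pos 23) + 14 = pos 11 = 'l'
  'k' (pos 10) + 14 = pos 24 = 'y'
  'e' (pos 4) + 14 = pos 18 = 's'
  'd' (pos 3) + 14 = pos 17 = 'r'
Result: cfhlysr

cfhlysr


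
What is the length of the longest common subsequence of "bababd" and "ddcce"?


LCS of "bababd" and "ddcce"
DP table:
           d    d    c    c    e
      0    0    0    0    0    0
  b   0    0    0    0    0    0
  a   0    0    0    0    0    0
  b   0    0    0    0    0    0
  a   0    0    0    0    0    0
  b   0    0    0    0    0    0
  d   0    1    1    1    1    1
LCS length = dp[6][5] = 1

1


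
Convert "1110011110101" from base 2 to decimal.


Input: "1110011110101" in base 2
Positional expansion:
  Digit '1' (value 1) x 2^12 = 4096
  Digit '1' (value 1) x 2^11 = 2048
  Digit '1' (value 1) x 2^10 = 1024
  Digit '0' (value 0) x 2^9 = 0
  Digit '0' (value 0) x 2^8 = 0
  Digit '1' (value 1) x 2^7 = 128
  Digit '1' (value 1) x 2^6 = 64
  Digit '1' (value 1) x 2^5 = 32
  Digit '1' (value 1) x 2^4 = 16
  Digit '0' (value 0) x 2^3 = 0
  Digit '1' (value 1) x 2^2 = 4
  Digit '0' (value 0) x 2^1 = 0
  Digit '1' (value 1) x 2^0 = 1
Sum = 7413

7413


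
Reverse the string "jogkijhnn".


Input: jogkijhnn
Reading characters right to left:
  Position 8: 'n'
  Position 7: 'n'
  Position 6: 'h'
  Position 5: 'j'
  Position 4: 'i'
  Position 3: 'k'
  Position 2: 'g'
  Position 1: 'o'
  Position 0: 'j'
Reversed: nnhjikgoj

nnhjikgoj


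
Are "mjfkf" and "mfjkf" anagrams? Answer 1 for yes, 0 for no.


Strings: "mjfkf", "mfjkf"
Sorted first:  ffjkm
Sorted second: ffjkm
Sorted forms match => anagrams

1


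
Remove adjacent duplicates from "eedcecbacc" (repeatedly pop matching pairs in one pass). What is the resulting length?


Input: eedcecbacc
Stack-based adjacent duplicate removal:
  Read 'e': push. Stack: e
  Read 'e': matches stack top 'e' => pop. Stack: (empty)
  Read 'd': push. Stack: d
  Read 'c': push. Stack: dc
  Read 'e': push. Stack: dce
  Read 'c': push. Stack: dcec
  Read 'b': push. Stack: dcecb
  Read 'a': push. Stack: dcecba
  Read 'c': push. Stack: dcecbac
  Read 'c': matches stack top 'c' => pop. Stack: dcecba
Final stack: "dcecba" (length 6)

6


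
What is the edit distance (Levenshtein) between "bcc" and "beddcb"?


Computing edit distance: "bcc" -> "beddcb"
DP table:
           b    e    d    d    c    b
      0    1    2    3    4    5    6
  b   1    0    1    2    3    4    5
  c   2    1    1    2    3    3    4
  c   3    2    2    2    3    3    4
Edit distance = dp[3][6] = 4

4


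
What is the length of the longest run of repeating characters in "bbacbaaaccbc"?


Input: "bbacbaaaccbc"
Scanning for longest run:
  Position 1 ('b'): continues run of 'b', length=2
  Position 2 ('a'): new char, reset run to 1
  Position 3 ('c'): new char, reset run to 1
  Position 4 ('b'): new char, reset run to 1
  Position 5 ('a'): new char, reset run to 1
  Position 6 ('a'): continues run of 'a', length=2
  Position 7 ('a'): continues run of 'a', length=3
  Position 8 ('c'): new char, reset run to 1
  Position 9 ('c'): continues run of 'c', length=2
  Position 10 ('b'): new char, reset run to 1
  Position 11 ('c'): new char, reset run to 1
Longest run: 'a' with length 3

3


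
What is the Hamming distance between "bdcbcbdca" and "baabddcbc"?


Comparing "bdcbcbdca" and "baabddcbc" position by position:
  Position 0: 'b' vs 'b' => same
  Position 1: 'd' vs 'a' => differ
  Position 2: 'c' vs 'a' => differ
  Position 3: 'b' vs 'b' => same
  Position 4: 'c' vs 'd' => differ
  Position 5: 'b' vs 'd' => differ
  Position 6: 'd' vs 'c' => differ
  Position 7: 'c' vs 'b' => differ
  Position 8: 'a' vs 'c' => differ
Total differences (Hamming distance): 7

7


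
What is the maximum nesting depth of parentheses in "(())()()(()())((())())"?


Input: "(())()()(()())((())())"
Tracking depth:
  Position 0 '(': depth becomes 1
  Position 1 '(': depth becomes 2
  Position 2 ')': depth becomes 1
  Position 3 ')': depth becomes 0
  Position 4 '(': depth becomes 1
  Position 5 ')': depth becomes 0
  Position 6 '(': depth becomes 1
  Position 7 ')': depth becomes 0
  Position 8 '(': depth becomes 1
  Position 9 '(': depth becomes 2
  Position 10 ')': depth becomes 1
  Position 11 '(': depth becomes 2
  Position 12 ')': depth becomes 1
  Position 13 ')': depth becomes 0
  Position 14 '(': depth becomes 1
  Position 15 '(': depth becomes 2
  Position 16 '(': depth becomes 3
  Position 17 ')': depth becomes 2
  Position 18 ')': depth becomes 1
  Position 19 '(': depth becomes 2
  Position 20 ')': depth becomes 1
  Position 21 ')': depth becomes 0
Maximum depth reached: 3

3


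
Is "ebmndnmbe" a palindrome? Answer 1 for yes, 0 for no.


Input: ebmndnmbe
Reversed: ebmndnmbe
  Compare pos 0 ('e') with pos 8 ('e'): match
  Compare pos 1 ('b') with pos 7 ('b'): match
  Compare pos 2 ('m') with pos 6 ('m'): match
  Compare pos 3 ('n') with pos 5 ('n'): match
Result: palindrome

1


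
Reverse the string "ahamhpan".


Input: ahamhpan
Reading characters right to left:
  Position 7: 'n'
  Position 6: 'a'
  Position 5: 'p'
  Position 4: 'h'
  Position 3: 'm'
  Position 2: 'a'
  Position 1: 'h'
  Position 0: 'a'
Reversed: naphmaha

naphmaha


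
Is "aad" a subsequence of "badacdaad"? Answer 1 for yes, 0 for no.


Check if "aad" is a subsequence of "badacdaad"
Greedy scan:
  Position 0 ('b'): no match needed
  Position 1 ('a'): matches sub[0] = 'a'
  Position 2 ('d'): no match needed
  Position 3 ('a'): matches sub[1] = 'a'
  Position 4 ('c'): no match needed
  Position 5 ('d'): matches sub[2] = 'd'
  Position 6 ('a'): no match needed
  Position 7 ('a'): no match needed
  Position 8 ('d'): no match needed
All 3 characters matched => is a subsequence

1


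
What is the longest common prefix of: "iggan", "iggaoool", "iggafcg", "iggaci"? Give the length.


Words: iggan, iggaoool, iggafcg, iggaci
  Position 0: all 'i' => match
  Position 1: all 'g' => match
  Position 2: all 'g' => match
  Position 3: all 'a' => match
  Position 4: ('n', 'o', 'f', 'c') => mismatch, stop
LCP = "igga" (length 4)

4


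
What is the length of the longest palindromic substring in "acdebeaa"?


Input: "acdebeaa"
Checking substrings for palindromes:
  [3:6] "ebe" (len 3) => palindrome
  [6:8] "aa" (len 2) => palindrome
Longest palindromic substring: "ebe" with length 3

3


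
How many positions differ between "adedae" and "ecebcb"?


Comparing "adedae" and "ecebcb" position by position:
  Position 0: 'a' vs 'e' => DIFFER
  Position 1: 'd' vs 'c' => DIFFER
  Position 2: 'e' vs 'e' => same
  Position 3: 'd' vs 'b' => DIFFER
  Position 4: 'a' vs 'c' => DIFFER
  Position 5: 'e' vs 'b' => DIFFER
Positions that differ: 5

5


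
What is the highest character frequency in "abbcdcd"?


Input: abbcdcd
Character counts:
  'a': 1
  'b': 2
  'c': 2
  'd': 2
Maximum frequency: 2

2


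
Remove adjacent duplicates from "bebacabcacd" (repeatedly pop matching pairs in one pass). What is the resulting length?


Input: bebacabcacd
Stack-based adjacent duplicate removal:
  Read 'b': push. Stack: b
  Read 'e': push. Stack: be
  Read 'b': push. Stack: beb
  Read 'a': push. Stack: beba
  Read 'c': push. Stack: bebac
  Read 'a': push. Stack: bebaca
  Read 'b': push. Stack: bebacab
  Read 'c': push. Stack: bebacabc
  Read 'a': push. Stack: bebacabca
  Read 'c': push. Stack: bebacabcac
  Read 'd': push. Stack: bebacabcacd
Final stack: "bebacabcacd" (length 11)

11


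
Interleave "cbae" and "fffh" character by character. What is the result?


Interleaving "cbae" and "fffh":
  Position 0: 'c' from first, 'f' from second => "cf"
  Position 1: 'b' from first, 'f' from second => "bf"
  Position 2: 'a' from first, 'f' from second => "af"
  Position 3: 'e' from first, 'h' from second => "eh"
Result: cfbfafeh

cfbfafeh


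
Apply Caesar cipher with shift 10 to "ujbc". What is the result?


Caesar cipher: shift "ujbc" by 10
  'u' (pos 20) + 10 = pos 4 = 'e'
  'j' (pos 9) + 10 = pos 19 = 't'
  'b' (pos 1) + 10 = pos 11 = 'l'
  'c' (pos 2) + 10 = pos 12 = 'm'
Result: etlm

etlm


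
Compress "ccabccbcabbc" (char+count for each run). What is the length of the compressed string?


Input: ccabccbcabbc
Runs:
  'c' x 2 => "c2"
  'a' x 1 => "a1"
  'b' x 1 => "b1"
  'c' x 2 => "c2"
  'b' x 1 => "b1"
  'c' x 1 => "c1"
  'a' x 1 => "a1"
  'b' x 2 => "b2"
  'c' x 1 => "c1"
Compressed: "c2a1b1c2b1c1a1b2c1"
Compressed length: 18

18


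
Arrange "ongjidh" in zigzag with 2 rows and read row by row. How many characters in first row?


Zigzag "ongjidh" into 2 rows:
Placing characters:
  'o' => row 0
  'n' => row 1
  'g' => row 0
  'j' => row 1
  'i' => row 0
  'd' => row 1
  'h' => row 0
Rows:
  Row 0: "ogih"
  Row 1: "njd"
First row length: 4

4


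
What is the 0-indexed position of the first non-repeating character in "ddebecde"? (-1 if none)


Input: ddebecde
Character frequencies:
  'b': 1
  'c': 1
  'd': 3
  'e': 3
Scanning left to right for freq == 1:
  Position 0 ('d'): freq=3, skip
  Position 1 ('d'): freq=3, skip
  Position 2 ('e'): freq=3, skip
  Position 3 ('b'): unique! => answer = 3

3


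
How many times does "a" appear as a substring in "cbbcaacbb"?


Searching for "a" in "cbbcaacbb"
Scanning each position:
  Position 0: "c" => no
  Position 1: "b" => no
  Position 2: "b" => no
  Position 3: "c" => no
  Position 4: "a" => MATCH
  Position 5: "a" => MATCH
  Position 6: "c" => no
  Position 7: "b" => no
  Position 8: "b" => no
Total occurrences: 2

2


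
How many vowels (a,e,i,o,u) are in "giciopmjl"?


Input: giciopmjl
Checking each character:
  'g' at position 0: consonant
  'i' at position 1: vowel (running total: 1)
  'c' at position 2: consonant
  'i' at position 3: vowel (running total: 2)
  'o' at position 4: vowel (running total: 3)
  'p' at position 5: consonant
  'm' at position 6: consonant
  'j' at position 7: consonant
  'l' at position 8: consonant
Total vowels: 3

3


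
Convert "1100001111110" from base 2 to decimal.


Input: "1100001111110" in base 2
Positional expansion:
  Digit '1' (value 1) x 2^12 = 4096
  Digit '1' (value 1) x 2^11 = 2048
  Digit '0' (value 0) x 2^10 = 0
  Digit '0' (value 0) x 2^9 = 0
  Digit '0' (value 0) x 2^8 = 0
  Digit '0' (value 0) x 2^7 = 0
  Digit '1' (value 1) x 2^6 = 64
  Digit '1' (value 1) x 2^5 = 32
  Digit '1' (value 1) x 2^4 = 16
  Digit '1' (value 1) x 2^3 = 8
  Digit '1' (value 1) x 2^2 = 4
  Digit '1' (value 1) x 2^1 = 2
  Digit '0' (value 0) x 2^0 = 0
Sum = 6270

6270


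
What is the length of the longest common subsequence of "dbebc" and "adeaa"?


LCS of "dbebc" and "adeaa"
DP table:
           a    d    e    a    a
      0    0    0    0    0    0
  d   0    0    1    1    1    1
  b   0    0    1    1    1    1
  e   0    0    1    2    2    2
  b   0    0    1    2    2    2
  c   0    0    1    2    2    2
LCS length = dp[5][5] = 2

2


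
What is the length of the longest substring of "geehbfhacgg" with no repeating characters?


Input: "geehbfhacgg"
Sliding window (track last position of each char):
  Position 0 ('g'): window [0,0] length 1 -- new best
  Position 1 ('e'): window [0,1] length 2 -- new best
  Position 2 ('e'): repeat (last at 1), move window start to 2
  Position 2 ('e'): window [2,2] length 1
  Position 3 ('h'): window [2,3] length 2
  Position 4 ('b'): window [2,4] length 3 -- new best
  Position 5 ('f'): window [2,5] length 4 -- new best
  Position 6 ('h'): repeat (last at 3), move window start to 4
  Position 6 ('h'): window [4,6] length 3
  Position 7 ('a'): window [4,7] length 4
  Position 8 ('c'): window [4,8] length 5 -- new best
  Position 9 ('g'): window [4,9] length 6 -- new best
  Position 10 ('g'): repeat (last at 9), move window start to 10
  Position 10 ('g'): window [10,10] length 1
Longest substring with no repeats: "bfhacg" with length 6

6


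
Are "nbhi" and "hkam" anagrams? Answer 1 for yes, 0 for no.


Strings: "nbhi", "hkam"
Sorted first:  bhin
Sorted second: ahkm
Differ at position 0: 'b' vs 'a' => not anagrams

0


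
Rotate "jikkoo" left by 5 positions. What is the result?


Input: "jikkoo", rotate left by 5
First 5 characters: "jikko"
Remaining characters: "o"
Concatenate remaining + first: "o" + "jikko" = "ojikko"

ojikko


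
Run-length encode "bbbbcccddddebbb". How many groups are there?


Input: bbbbcccddddebbb
Scanning for consecutive runs:
  Group 1: 'b' x 4 (positions 0-3)
  Group 2: 'c' x 3 (positions 4-6)
  Group 3: 'd' x 4 (positions 7-10)
  Group 4: 'e' x 1 (positions 11-11)
  Group 5: 'b' x 3 (positions 12-14)
Total groups: 5

5


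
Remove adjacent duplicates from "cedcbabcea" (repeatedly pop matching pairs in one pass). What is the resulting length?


Input: cedcbabcea
Stack-based adjacent duplicate removal:
  Read 'c': push. Stack: c
  Read 'e': push. Stack: ce
  Read 'd': push. Stack: ced
  Read 'c': push. Stack: cedc
  Read 'b': push. Stack: cedcb
  Read 'a': push. Stack: cedcba
  Read 'b': push. Stack: cedcbab
  Read 'c': push. Stack: cedcbabc
  Read 'e': push. Stack: cedcbabce
  Read 'a': push. Stack: cedcbabcea
Final stack: "cedcbabcea" (length 10)

10


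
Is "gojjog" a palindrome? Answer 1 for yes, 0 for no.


Input: gojjog
Reversed: gojjog
  Compare pos 0 ('g') with pos 5 ('g'): match
  Compare pos 1 ('o') with pos 4 ('o'): match
  Compare pos 2 ('j') with pos 3 ('j'): match
Result: palindrome

1


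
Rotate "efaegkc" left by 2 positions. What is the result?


Input: "efaegkc", rotate left by 2
First 2 characters: "ef"
Remaining characters: "aegkc"
Concatenate remaining + first: "aegkc" + "ef" = "aegkcef"

aegkcef


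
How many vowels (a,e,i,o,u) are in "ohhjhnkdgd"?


Input: ohhjhnkdgd
Checking each character:
  'o' at position 0: vowel (running total: 1)
  'h' at position 1: consonant
  'h' at position 2: consonant
  'j' at position 3: consonant
  'h' at position 4: consonant
  'n' at position 5: consonant
  'k' at position 6: consonant
  'd' at position 7: consonant
  'g' at position 8: consonant
  'd' at position 9: consonant
Total vowels: 1

1


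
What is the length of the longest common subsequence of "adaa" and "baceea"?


LCS of "adaa" and "baceea"
DP table:
           b    a    c    e    e    a
      0    0    0    0    0    0    0
  a   0    0    1    1    1    1    1
  d   0    0    1    1    1    1    1
  a   0    0    1    1    1    1    2
  a   0    0    1    1    1    1    2
LCS length = dp[4][6] = 2

2


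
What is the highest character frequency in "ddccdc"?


Input: ddccdc
Character counts:
  'c': 3
  'd': 3
Maximum frequency: 3

3


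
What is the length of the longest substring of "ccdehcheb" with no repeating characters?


Input: "ccdehcheb"
Sliding window (track last position of each char):
  Position 0 ('c'): window [0,0] length 1 -- new best
  Position 1 ('c'): repeat (last at 0), move window start to 1
  Position 1 ('c'): window [1,1] length 1
  Position 2 ('d'): window [1,2] length 2 -- new best
  Position 3 ('e'): window [1,3] length 3 -- new best
  Position 4 ('h'): window [1,4] length 4 -- new best
  Position 5 ('c'): repeat (last at 1), move window start to 2
  Position 5 ('c'): window [2,5] length 4
  Position 6 ('h'): repeat (last at 4), move window start to 5
  Position 6 ('h'): window [5,6] length 2
  Position 7 ('e'): window [5,7] length 3
  Position 8 ('b'): window [5,8] length 4
Longest substring with no repeats: "cdeh" with length 4

4


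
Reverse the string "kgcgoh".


Input: kgcgoh
Reading characters right to left:
  Position 5: 'h'
  Position 4: 'o'
  Position 3: 'g'
  Position 2: 'c'
  Position 1: 'g'
  Position 0: 'k'
Reversed: hogcgk

hogcgk


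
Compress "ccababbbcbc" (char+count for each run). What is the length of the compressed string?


Input: ccababbbcbc
Runs:
  'c' x 2 => "c2"
  'a' x 1 => "a1"
  'b' x 1 => "b1"
  'a' x 1 => "a1"
  'b' x 3 => "b3"
  'c' x 1 => "c1"
  'b' x 1 => "b1"
  'c' x 1 => "c1"
Compressed: "c2a1b1a1b3c1b1c1"
Compressed length: 16

16


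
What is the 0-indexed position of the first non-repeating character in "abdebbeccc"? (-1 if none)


Input: abdebbeccc
Character frequencies:
  'a': 1
  'b': 3
  'c': 3
  'd': 1
  'e': 2
Scanning left to right for freq == 1:
  Position 0 ('a'): unique! => answer = 0

0


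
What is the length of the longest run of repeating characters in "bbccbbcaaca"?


Input: "bbccbbcaaca"
Scanning for longest run:
  Position 1 ('b'): continues run of 'b', length=2
  Position 2 ('c'): new char, reset run to 1
  Position 3 ('c'): continues run of 'c', length=2
  Position 4 ('b'): new char, reset run to 1
  Position 5 ('b'): continues run of 'b', length=2
  Position 6 ('c'): new char, reset run to 1
  Position 7 ('a'): new char, reset run to 1
  Position 8 ('a'): continues run of 'a', length=2
  Position 9 ('c'): new char, reset run to 1
  Position 10 ('a'): new char, reset run to 1
Longest run: 'b' with length 2

2


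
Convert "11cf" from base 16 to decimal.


Input: "11cf" in base 16
Positional expansion:
  Digit '1' (value 1) x 16^3 = 4096
  Digit '1' (value 1) x 16^2 = 256
  Digit 'c' (value 12) x 16^1 = 192
  Digit 'f' (value 15) x 16^0 = 15
Sum = 4559

4559


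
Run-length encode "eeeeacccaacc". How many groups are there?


Input: eeeeacccaacc
Scanning for consecutive runs:
  Group 1: 'e' x 4 (positions 0-3)
  Group 2: 'a' x 1 (positions 4-4)
  Group 3: 'c' x 3 (positions 5-7)
  Group 4: 'a' x 2 (positions 8-9)
  Group 5: 'c' x 2 (positions 10-11)
Total groups: 5

5


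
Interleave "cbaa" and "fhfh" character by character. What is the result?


Interleaving "cbaa" and "fhfh":
  Position 0: 'c' from first, 'f' from second => "cf"
  Position 1: 'b' from first, 'h' from second => "bh"
  Position 2: 'a' from first, 'f' from second => "af"
  Position 3: 'a' from first, 'h' from second => "ah"
Result: cfbhafah

cfbhafah


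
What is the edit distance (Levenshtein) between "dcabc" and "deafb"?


Computing edit distance: "dcabc" -> "deafb"
DP table:
           d    e    a    f    b
      0    1    2    3    4    5
  d   1    0    1    2    3    4
  c   2    1    1    2    3    4
  a   3    2    2    1    2    3
  b   4    3    3    2    2    2
  c   5    4    4    3    3    3
Edit distance = dp[5][5] = 3

3


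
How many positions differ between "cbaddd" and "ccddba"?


Comparing "cbaddd" and "ccddba" position by position:
  Position 0: 'c' vs 'c' => same
  Position 1: 'b' vs 'c' => DIFFER
  Position 2: 'a' vs 'd' => DIFFER
  Position 3: 'd' vs 'd' => same
  Position 4: 'd' vs 'b' => DIFFER
  Position 5: 'd' vs 'a' => DIFFER
Positions that differ: 4

4


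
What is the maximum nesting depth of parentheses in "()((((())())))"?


Input: "()((((())())))"
Tracking depth:
  Position 0 '(': depth becomes 1
  Position 1 ')': depth becomes 0
  Position 2 '(': depth becomes 1
  Position 3 '(': depth becomes 2
  Position 4 '(': depth becomes 3
  Position 5 '(': depth becomes 4
  Position 6 '(': depth becomes 5
  Position 7 ')': depth becomes 4
  Position 8 ')': depth becomes 3
  Position 9 '(': depth becomes 4
  Position 10 ')': depth becomes 3
  Position 11 ')': depth becomes 2
  Position 12 ')': depth becomes 1
  Position 13 ')': depth becomes 0
Maximum depth reached: 5

5


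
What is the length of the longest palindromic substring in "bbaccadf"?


Input: "bbaccadf"
Checking substrings for palindromes:
  [2:6] "acca" (len 4) => palindrome
  [0:2] "bb" (len 2) => palindrome
  [3:5] "cc" (len 2) => palindrome
Longest palindromic substring: "acca" with length 4

4


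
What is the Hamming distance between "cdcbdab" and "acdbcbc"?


Comparing "cdcbdab" and "acdbcbc" position by position:
  Position 0: 'c' vs 'a' => differ
  Position 1: 'd' vs 'c' => differ
  Position 2: 'c' vs 'd' => differ
  Position 3: 'b' vs 'b' => same
  Position 4: 'd' vs 'c' => differ
  Position 5: 'a' vs 'b' => differ
  Position 6: 'b' vs 'c' => differ
Total differences (Hamming distance): 6

6


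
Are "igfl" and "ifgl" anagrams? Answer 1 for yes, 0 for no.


Strings: "igfl", "ifgl"
Sorted first:  fgil
Sorted second: fgil
Sorted forms match => anagrams

1


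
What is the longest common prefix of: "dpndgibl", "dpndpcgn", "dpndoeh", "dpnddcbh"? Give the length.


Words: dpndgibl, dpndpcgn, dpndoeh, dpnddcbh
  Position 0: all 'd' => match
  Position 1: all 'p' => match
  Position 2: all 'n' => match
  Position 3: all 'd' => match
  Position 4: ('g', 'p', 'o', 'd') => mismatch, stop
LCP = "dpnd" (length 4)

4


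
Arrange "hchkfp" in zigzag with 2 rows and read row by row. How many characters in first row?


Zigzag "hchkfp" into 2 rows:
Placing characters:
  'h' => row 0
  'c' => row 1
  'h' => row 0
  'k' => row 1
  'f' => row 0
  'p' => row 1
Rows:
  Row 0: "hhf"
  Row 1: "ckp"
First row length: 3

3


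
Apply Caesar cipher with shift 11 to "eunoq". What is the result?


Caesar cipher: shift "eunoq" by 11
  'e' (pos 4) + 11 = pos 15 = 'p'
  'u' (pos 20) + 11 = pos 5 = 'f'
  'n' (pos 13) + 11 = pos 24 = 'y'
  'o' (pos 14) + 11 = pos 25 = 'z'
  'q' (pos 16) + 11 = pos 1 = 'b'
Result: pfyzb

pfyzb


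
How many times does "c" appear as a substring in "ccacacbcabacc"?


Searching for "c" in "ccacacbcabacc"
Scanning each position:
  Position 0: "c" => MATCH
  Position 1: "c" => MATCH
  Position 2: "a" => no
  Position 3: "c" => MATCH
  Position 4: "a" => no
  Position 5: "c" => MATCH
  Position 6: "b" => no
  Position 7: "c" => MATCH
  Position 8: "a" => no
  Position 9: "b" => no
  Position 10: "a" => no
  Position 11: "c" => MATCH
  Position 12: "c" => MATCH
Total occurrences: 7

7


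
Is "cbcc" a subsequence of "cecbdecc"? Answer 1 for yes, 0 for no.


Check if "cbcc" is a subsequence of "cecbdecc"
Greedy scan:
  Position 0 ('c'): matches sub[0] = 'c'
  Position 1 ('e'): no match needed
  Position 2 ('c'): no match needed
  Position 3 ('b'): matches sub[1] = 'b'
  Position 4 ('d'): no match needed
  Position 5 ('e'): no match needed
  Position 6 ('c'): matches sub[2] = 'c'
  Position 7 ('c'): matches sub[3] = 'c'
All 4 characters matched => is a subsequence

1


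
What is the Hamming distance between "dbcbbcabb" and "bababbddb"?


Comparing "dbcbbcabb" and "bababbddb" position by position:
  Position 0: 'd' vs 'b' => differ
  Position 1: 'b' vs 'a' => differ
  Position 2: 'c' vs 'b' => differ
  Position 3: 'b' vs 'a' => differ
  Position 4: 'b' vs 'b' => same
  Position 5: 'c' vs 'b' => differ
  Position 6: 'a' vs 'd' => differ
  Position 7: 'b' vs 'd' => differ
  Position 8: 'b' vs 'b' => same
Total differences (Hamming distance): 7

7


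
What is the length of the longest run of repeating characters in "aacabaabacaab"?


Input: "aacabaabacaab"
Scanning for longest run:
  Position 1 ('a'): continues run of 'a', length=2
  Position 2 ('c'): new char, reset run to 1
  Position 3 ('a'): new char, reset run to 1
  Position 4 ('b'): new char, reset run to 1
  Position 5 ('a'): new char, reset run to 1
  Position 6 ('a'): continues run of 'a', length=2
  Position 7 ('b'): new char, reset run to 1
  Position 8 ('a'): new char, reset run to 1
  Position 9 ('c'): new char, reset run to 1
  Position 10 ('a'): new char, reset run to 1
  Position 11 ('a'): continues run of 'a', length=2
  Position 12 ('b'): new char, reset run to 1
Longest run: 'a' with length 2

2


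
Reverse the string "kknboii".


Input: kknboii
Reading characters right to left:
  Position 6: 'i'
  Position 5: 'i'
  Position 4: 'o'
  Position 3: 'b'
  Position 2: 'n'
  Position 1: 'k'
  Position 0: 'k'
Reversed: iiobnkk

iiobnkk


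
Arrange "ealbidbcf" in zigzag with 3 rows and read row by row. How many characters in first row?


Zigzag "ealbidbcf" into 3 rows:
Placing characters:
  'e' => row 0
  'a' => row 1
  'l' => row 2
  'b' => row 1
  'i' => row 0
  'd' => row 1
  'b' => row 2
  'c' => row 1
  'f' => row 0
Rows:
  Row 0: "eif"
  Row 1: "abdc"
  Row 2: "lb"
First row length: 3

3


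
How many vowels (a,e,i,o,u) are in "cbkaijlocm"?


Input: cbkaijlocm
Checking each character:
  'c' at position 0: consonant
  'b' at position 1: consonant
  'k' at position 2: consonant
  'a' at position 3: vowel (running total: 1)
  'i' at position 4: vowel (running total: 2)
  'j' at position 5: consonant
  'l' at position 6: consonant
  'o' at position 7: vowel (running total: 3)
  'c' at position 8: consonant
  'm' at position 9: consonant
Total vowels: 3

3


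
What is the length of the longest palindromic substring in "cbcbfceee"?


Input: "cbcbfceee"
Checking substrings for palindromes:
  [0:3] "cbc" (len 3) => palindrome
  [1:4] "bcb" (len 3) => palindrome
  [6:9] "eee" (len 3) => palindrome
  [6:8] "ee" (len 2) => palindrome
  [7:9] "ee" (len 2) => palindrome
Longest palindromic substring: "cbc" with length 3

3


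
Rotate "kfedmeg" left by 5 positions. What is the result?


Input: "kfedmeg", rotate left by 5
First 5 characters: "kfedm"
Remaining characters: "eg"
Concatenate remaining + first: "eg" + "kfedm" = "egkfedm"

egkfedm


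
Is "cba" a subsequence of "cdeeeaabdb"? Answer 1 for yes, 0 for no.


Check if "cba" is a subsequence of "cdeeeaabdb"
Greedy scan:
  Position 0 ('c'): matches sub[0] = 'c'
  Position 1 ('d'): no match needed
  Position 2 ('e'): no match needed
  Position 3 ('e'): no match needed
  Position 4 ('e'): no match needed
  Position 5 ('a'): no match needed
  Position 6 ('a'): no match needed
  Position 7 ('b'): matches sub[1] = 'b'
  Position 8 ('d'): no match needed
  Position 9 ('b'): no match needed
Only matched 2/3 characters => not a subsequence

0


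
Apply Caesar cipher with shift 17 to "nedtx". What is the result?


Caesar cipher: shift "nedtx" by 17
  'n' (pos 13) + 17 = pos 4 = 'e'
  'e' (pos 4) + 17 = pos 21 = 'v'
  'd' (pos 3) + 17 = pos 20 = 'u'
  't' (pos 19) + 17 = pos 10 = 'k'
  'x' (pos 23) + 17 = pos 14 = 'o'
Result: evuko

evuko


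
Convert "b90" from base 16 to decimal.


Input: "b90" in base 16
Positional expansion:
  Digit 'b' (value 11) x 16^2 = 2816
  Digit '9' (value 9) x 16^1 = 144
  Digit '0' (value 0) x 16^0 = 0
Sum = 2960

2960


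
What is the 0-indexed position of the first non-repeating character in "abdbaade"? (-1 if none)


Input: abdbaade
Character frequencies:
  'a': 3
  'b': 2
  'd': 2
  'e': 1
Scanning left to right for freq == 1:
  Position 0 ('a'): freq=3, skip
  Position 1 ('b'): freq=2, skip
  Position 2 ('d'): freq=2, skip
  Position 3 ('b'): freq=2, skip
  Position 4 ('a'): freq=3, skip
  Position 5 ('a'): freq=3, skip
  Position 6 ('d'): freq=2, skip
  Position 7 ('e'): unique! => answer = 7

7


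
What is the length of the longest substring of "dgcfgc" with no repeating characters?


Input: "dgcfgc"
Sliding window (track last position of each char):
  Position 0 ('d'): window [0,0] length 1 -- new best
  Position 1 ('g'): window [0,1] length 2 -- new best
  Position 2 ('c'): window [0,2] length 3 -- new best
  Position 3 ('f'): window [0,3] length 4 -- new best
  Position 4 ('g'): repeat (last at 1), move window start to 2
  Position 4 ('g'): window [2,4] length 3
  Position 5 ('c'): repeat (last at 2), move window start to 3
  Position 5 ('c'): window [3,5] length 3
Longest substring with no repeats: "dgcf" with length 4

4


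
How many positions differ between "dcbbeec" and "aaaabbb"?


Comparing "dcbbeec" and "aaaabbb" position by position:
  Position 0: 'd' vs 'a' => DIFFER
  Position 1: 'c' vs 'a' => DIFFER
  Position 2: 'b' vs 'a' => DIFFER
  Position 3: 'b' vs 'a' => DIFFER
  Position 4: 'e' vs 'b' => DIFFER
  Position 5: 'e' vs 'b' => DIFFER
  Position 6: 'c' vs 'b' => DIFFER
Positions that differ: 7

7


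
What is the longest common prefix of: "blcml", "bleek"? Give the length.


Words: blcml, bleek
  Position 0: all 'b' => match
  Position 1: all 'l' => match
  Position 2: ('c', 'e') => mismatch, stop
LCP = "bl" (length 2)

2


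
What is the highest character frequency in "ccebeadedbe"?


Input: ccebeadedbe
Character counts:
  'a': 1
  'b': 2
  'c': 2
  'd': 2
  'e': 4
Maximum frequency: 4

4


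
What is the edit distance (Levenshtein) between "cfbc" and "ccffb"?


Computing edit distance: "cfbc" -> "ccffb"
DP table:
           c    c    f    f    b
      0    1    2    3    4    5
  c   1    0    1    2    3    4
  f   2    1    1    1    2    3
  b   3    2    2    2    2    2
  c   4    3    2    3    3    3
Edit distance = dp[4][5] = 3

3


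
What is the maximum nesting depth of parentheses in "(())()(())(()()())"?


Input: "(())()(())(()()())"
Tracking depth:
  Position 0 '(': depth becomes 1
  Position 1 '(': depth becomes 2
  Position 2 ')': depth becomes 1
  Position 3 ')': depth becomes 0
  Position 4 '(': depth becomes 1
  Position 5 ')': depth becomes 0
  Position 6 '(': depth becomes 1
  Position 7 '(': depth becomes 2
  Position 8 ')': depth becomes 1
  Position 9 ')': depth becomes 0
  Position 10 '(': depth becomes 1
  Position 11 '(': depth becomes 2
  Position 12 ')': depth becomes 1
  Position 13 '(': depth becomes 2
  Position 14 ')': depth becomes 1
  Position 15 '(': depth becomes 2
  Position 16 ')': depth becomes 1
  Position 17 ')': depth becomes 0
Maximum depth reached: 2

2


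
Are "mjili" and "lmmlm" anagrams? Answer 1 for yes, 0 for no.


Strings: "mjili", "lmmlm"
Sorted first:  iijlm
Sorted second: llmmm
Differ at position 0: 'i' vs 'l' => not anagrams

0


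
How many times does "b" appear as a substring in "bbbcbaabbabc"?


Searching for "b" in "bbbcbaabbabc"
Scanning each position:
  Position 0: "b" => MATCH
  Position 1: "b" => MATCH
  Position 2: "b" => MATCH
  Position 3: "c" => no
  Position 4: "b" => MATCH
  Position 5: "a" => no
  Position 6: "a" => no
  Position 7: "b" => MATCH
  Position 8: "b" => MATCH
  Position 9: "a" => no
  Position 10: "b" => MATCH
  Position 11: "c" => no
Total occurrences: 7

7


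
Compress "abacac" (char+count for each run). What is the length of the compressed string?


Input: abacac
Runs:
  'a' x 1 => "a1"
  'b' x 1 => "b1"
  'a' x 1 => "a1"
  'c' x 1 => "c1"
  'a' x 1 => "a1"
  'c' x 1 => "c1"
Compressed: "a1b1a1c1a1c1"
Compressed length: 12

12


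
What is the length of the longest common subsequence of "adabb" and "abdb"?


LCS of "adabb" and "abdb"
DP table:
           a    b    d    b
      0    0    0    0    0
  a   0    1    1    1    1
  d   0    1    1    2    2
  a   0    1    1    2    2
  b   0    1    2    2    3
  b   0    1    2    2    3
LCS length = dp[5][4] = 3

3


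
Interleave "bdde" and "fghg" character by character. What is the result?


Interleaving "bdde" and "fghg":
  Position 0: 'b' from first, 'f' from second => "bf"
  Position 1: 'd' from first, 'g' from second => "dg"
  Position 2: 'd' from first, 'h' from second => "dh"
  Position 3: 'e' from first, 'g' from second => "eg"
Result: bfdgdheg

bfdgdheg


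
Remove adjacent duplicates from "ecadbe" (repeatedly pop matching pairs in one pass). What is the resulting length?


Input: ecadbe
Stack-based adjacent duplicate removal:
  Read 'e': push. Stack: e
  Read 'c': push. Stack: ec
  Read 'a': push. Stack: eca
  Read 'd': push. Stack: ecad
  Read 'b': push. Stack: ecadb
  Read 'e': push. Stack: ecadbe
Final stack: "ecadbe" (length 6)

6


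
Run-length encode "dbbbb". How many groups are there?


Input: dbbbb
Scanning for consecutive runs:
  Group 1: 'd' x 1 (positions 0-0)
  Group 2: 'b' x 4 (positions 1-4)
Total groups: 2

2


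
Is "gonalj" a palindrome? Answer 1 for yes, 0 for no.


Input: gonalj
Reversed: jlanog
  Compare pos 0 ('g') with pos 5 ('j'): MISMATCH
  Compare pos 1 ('o') with pos 4 ('l'): MISMATCH
  Compare pos 2 ('n') with pos 3 ('a'): MISMATCH
Result: not a palindrome

0


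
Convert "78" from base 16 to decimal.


Input: "78" in base 16
Positional expansion:
  Digit '7' (value 7) x 16^1 = 112
  Digit '8' (value 8) x 16^0 = 8
Sum = 120

120


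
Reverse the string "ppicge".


Input: ppicge
Reading characters right to left:
  Position 5: 'e'
  Position 4: 'g'
  Position 3: 'c'
  Position 2: 'i'
  Position 1: 'p'
  Position 0: 'p'
Reversed: egcipp

egcipp


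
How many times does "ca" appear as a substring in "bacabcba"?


Searching for "ca" in "bacabcba"
Scanning each position:
  Position 0: "ba" => no
  Position 1: "ac" => no
  Position 2: "ca" => MATCH
  Position 3: "ab" => no
  Position 4: "bc" => no
  Position 5: "cb" => no
  Position 6: "ba" => no
Total occurrences: 1

1


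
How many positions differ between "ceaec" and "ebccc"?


Comparing "ceaec" and "ebccc" position by position:
  Position 0: 'c' vs 'e' => DIFFER
  Position 1: 'e' vs 'b' => DIFFER
  Position 2: 'a' vs 'c' => DIFFER
  Position 3: 'e' vs 'c' => DIFFER
  Position 4: 'c' vs 'c' => same
Positions that differ: 4

4


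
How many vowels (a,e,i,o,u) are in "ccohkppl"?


Input: ccohkppl
Checking each character:
  'c' at position 0: consonant
  'c' at position 1: consonant
  'o' at position 2: vowel (running total: 1)
  'h' at position 3: consonant
  'k' at position 4: consonant
  'p' at position 5: consonant
  'p' at position 6: consonant
  'l' at position 7: consonant
Total vowels: 1

1
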